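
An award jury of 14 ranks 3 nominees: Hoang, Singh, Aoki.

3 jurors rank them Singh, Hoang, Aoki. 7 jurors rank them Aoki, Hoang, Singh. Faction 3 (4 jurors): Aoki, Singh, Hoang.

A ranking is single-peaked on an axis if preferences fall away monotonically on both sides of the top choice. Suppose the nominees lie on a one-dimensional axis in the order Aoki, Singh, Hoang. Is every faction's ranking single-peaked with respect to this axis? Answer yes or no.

no

Axis positions: Aoki=1, Singh=2, Hoang=3.
Faction 1 (peak Singh at position 2): ranking walks positions 2-3-1, expanding outward from the peak — single-peaked.
Faction 2: ranking walks positions 1-3-2; Hoang is ranked above Singh even though Singh lies between Hoang and the peak Aoki on the axis — preferences dip and rise again. Not single-peaked.
Faction 3 (peak Aoki at position 1): ranking walks positions 1-2-3, expanding outward from the peak — single-peaked.
Faction 2 violates single-peakedness, so the profile is not single-peaked on this axis.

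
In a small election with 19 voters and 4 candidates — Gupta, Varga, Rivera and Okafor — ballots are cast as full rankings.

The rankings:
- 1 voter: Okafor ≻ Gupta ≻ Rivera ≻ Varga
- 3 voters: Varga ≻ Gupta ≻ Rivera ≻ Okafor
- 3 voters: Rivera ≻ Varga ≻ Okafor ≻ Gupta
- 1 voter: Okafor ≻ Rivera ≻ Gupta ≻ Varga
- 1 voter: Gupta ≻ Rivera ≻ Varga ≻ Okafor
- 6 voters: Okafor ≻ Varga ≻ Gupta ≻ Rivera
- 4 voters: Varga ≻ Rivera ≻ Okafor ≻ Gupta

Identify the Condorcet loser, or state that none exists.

Head-to-head results (19 voters):
Gupta vs Varga: Varga wins 16–3.
Gupta vs Rivera: Gupta is ranked higher on 1+3+1+6 = 11 ballots, Rivera on 8. Gupta wins 11–8.
Gupta vs Okafor: Gupta is ranked higher on 3+1 = 4 ballots, Okafor on 15. Okafor wins 15–4.
Varga vs Rivera: 3+6+4 = 13 for Varga, 6 for Rivera — Varga by 13–6.
Varga vs Okafor: Varga is ranked higher on 3+3+1+4 = 11 ballots, Okafor on 8. Varga wins 11–8.
Rivera vs Okafor: Rivera wins 11–8.
No candidate is winless: Gupta beats Rivera; Varga beats Gupta; Rivera beats Okafor; Okafor beats Gupta. There is no Condorcet loser.

none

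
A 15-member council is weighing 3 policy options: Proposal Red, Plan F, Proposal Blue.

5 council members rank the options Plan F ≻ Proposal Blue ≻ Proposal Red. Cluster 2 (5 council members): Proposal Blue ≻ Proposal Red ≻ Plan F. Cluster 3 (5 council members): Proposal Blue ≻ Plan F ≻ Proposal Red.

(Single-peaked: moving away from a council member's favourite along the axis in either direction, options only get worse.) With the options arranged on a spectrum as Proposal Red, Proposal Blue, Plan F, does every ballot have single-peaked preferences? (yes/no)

yes

Axis positions: Proposal Red=1, Proposal Blue=2, Plan F=3.
Cluster 1 (peak Plan F at position 3): ranking walks positions 3-2-1, expanding outward from the peak — single-peaked.
Cluster 2 (peak Proposal Blue at position 2): ranking walks positions 2-1-3, expanding outward from the peak — single-peaked.
Cluster 3 (peak Proposal Blue at position 2): ranking walks positions 2-3-1, expanding outward from the peak — single-peaked.
Every ranking is single-peaked on this axis.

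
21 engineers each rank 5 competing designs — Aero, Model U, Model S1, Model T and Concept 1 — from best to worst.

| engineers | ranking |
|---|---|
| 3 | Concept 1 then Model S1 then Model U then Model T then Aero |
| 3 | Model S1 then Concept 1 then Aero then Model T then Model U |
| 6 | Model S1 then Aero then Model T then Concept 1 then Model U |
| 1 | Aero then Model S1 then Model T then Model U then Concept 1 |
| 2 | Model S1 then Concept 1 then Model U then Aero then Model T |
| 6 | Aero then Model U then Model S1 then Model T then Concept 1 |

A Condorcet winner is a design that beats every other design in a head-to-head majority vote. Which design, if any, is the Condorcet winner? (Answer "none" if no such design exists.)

Pairwise majorities:
Aero vs Model U: Aero wins 16–5.
Aero vs Model S1: 7 to 14, Model S1.
Aero vs Model T: Aero is ranked higher on 3+6+1+2+6 = 18 ballots, Model T on 3. Aero wins 18–3.
Aero vs Concept 1: Aero is ranked higher on 6+1+6 = 13 ballots, Concept 1 on 8. Aero wins 13–8.
Model U vs Model S1: Model U is ranked higher on 6 ballots, Model S1 on 15. Model S1 wins 15–6.
Model U vs Model T: Model U, 11–10.
Model U vs Concept 1: 7 to 14, Concept 1.
Model S1 vs Model T: Model S1 is ranked higher on 3+3+6+1+2+6 = 21 ballots, Model T on 0. Model S1 wins 21–0.
Model S1 vs Concept 1: Model S1 is ranked higher on 3+6+1+2+6 = 18 ballots, Concept 1 on 3. Model S1 wins 18–3.
Model T vs Concept 1: 6+1+6 = 13 for Model T, 8 for Concept 1 — Model T by 13–8.
Model S1 wins every pairwise contest, so Model S1 is the Condorcet winner.

Model S1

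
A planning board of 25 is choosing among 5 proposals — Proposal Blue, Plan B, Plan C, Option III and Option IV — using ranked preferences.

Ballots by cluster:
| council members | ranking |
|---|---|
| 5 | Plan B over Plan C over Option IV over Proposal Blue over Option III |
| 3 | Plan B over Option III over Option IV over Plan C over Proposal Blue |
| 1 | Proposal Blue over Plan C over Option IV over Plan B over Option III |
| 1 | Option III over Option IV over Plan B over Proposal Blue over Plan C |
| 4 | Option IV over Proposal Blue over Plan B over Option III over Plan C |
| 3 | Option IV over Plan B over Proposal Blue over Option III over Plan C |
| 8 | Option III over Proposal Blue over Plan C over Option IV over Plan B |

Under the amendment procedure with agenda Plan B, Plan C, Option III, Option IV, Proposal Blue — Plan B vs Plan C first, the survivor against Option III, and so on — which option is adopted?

Option IV

Round 1: Plan B vs Plan C — 16–9, Plan B advances.
Round 2: Plan B vs Option III — 16–9, Plan B advances.
Round 3: Plan B vs Option IV — 8–17, Option IV advances.
Round 4: Option IV vs Proposal Blue — 16–9, Option IV advances.
The agenda winner is Option IV.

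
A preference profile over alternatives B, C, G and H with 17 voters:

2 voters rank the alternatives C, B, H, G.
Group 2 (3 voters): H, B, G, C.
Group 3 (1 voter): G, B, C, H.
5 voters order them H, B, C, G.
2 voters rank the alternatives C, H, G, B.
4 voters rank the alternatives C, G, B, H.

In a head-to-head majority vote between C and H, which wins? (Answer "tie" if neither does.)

C

Ballots ranking C above H: 2 + 1 + 2 + 4 = 9.
Ballots ranking H above C: 17 − 9 = 8.
C wins the head-to-head 9–8.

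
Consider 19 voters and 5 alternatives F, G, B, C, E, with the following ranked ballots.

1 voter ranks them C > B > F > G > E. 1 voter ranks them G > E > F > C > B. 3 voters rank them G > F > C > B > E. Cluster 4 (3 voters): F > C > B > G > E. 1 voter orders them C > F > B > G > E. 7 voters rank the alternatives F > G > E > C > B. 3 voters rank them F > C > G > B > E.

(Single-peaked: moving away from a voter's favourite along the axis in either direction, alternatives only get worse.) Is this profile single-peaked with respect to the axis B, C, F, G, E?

yes

Axis positions: B=1, C=2, F=3, G=4, E=5.
Cluster 1 (peak C at position 2): ranking walks positions 2-1-3-4-5, expanding outward from the peak — single-peaked.
Cluster 2 (peak G at position 4): ranking walks positions 4-5-3-2-1, expanding outward from the peak — single-peaked.
Cluster 3 (peak G at position 4): ranking walks positions 4-3-2-1-5, expanding outward from the peak — single-peaked.
Cluster 4 (peak F at position 3): ranking walks positions 3-2-1-4-5, expanding outward from the peak — single-peaked.
Cluster 5 (peak C at position 2): ranking walks positions 2-3-1-4-5, expanding outward from the peak — single-peaked.
Cluster 6 (peak F at position 3): ranking walks positions 3-4-5-2-1, expanding outward from the peak — single-peaked.
Cluster 7 (peak F at position 3): ranking walks positions 3-2-4-1-5, expanding outward from the peak — single-peaked.
Every ranking is single-peaked on this axis.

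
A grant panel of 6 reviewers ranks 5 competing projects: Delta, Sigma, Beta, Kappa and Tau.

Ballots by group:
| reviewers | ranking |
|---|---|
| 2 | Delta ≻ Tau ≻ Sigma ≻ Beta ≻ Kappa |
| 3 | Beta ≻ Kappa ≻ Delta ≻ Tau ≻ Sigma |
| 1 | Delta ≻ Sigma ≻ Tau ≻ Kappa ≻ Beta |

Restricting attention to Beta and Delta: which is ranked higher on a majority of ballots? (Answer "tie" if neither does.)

Ballots ranking Beta above Delta: 3.
Ballots ranking Delta above Beta: 6 − 3 = 3.
3–3: the pair ties.

tie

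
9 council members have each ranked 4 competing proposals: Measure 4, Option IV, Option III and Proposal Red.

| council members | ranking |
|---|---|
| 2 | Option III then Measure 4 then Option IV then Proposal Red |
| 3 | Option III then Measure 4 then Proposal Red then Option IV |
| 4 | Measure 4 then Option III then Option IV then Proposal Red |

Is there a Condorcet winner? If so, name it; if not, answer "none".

Check each pair by majority over 9 ballots:
Measure 4–Option IV: Measure 4 9–0.
Measure 4 vs Option III: Option III, 5–4.
Measure 4–Proposal Red: Measure 4 9–0.
Option IV–Option III: Option III 9–0.
Option IV–Proposal Red: Option IV 6–3.
Option III vs Proposal Red: Option III, 9–0.
Option III beats each of Measure 4, Option IV, Proposal Red — Option III is the Condorcet winner.

Option III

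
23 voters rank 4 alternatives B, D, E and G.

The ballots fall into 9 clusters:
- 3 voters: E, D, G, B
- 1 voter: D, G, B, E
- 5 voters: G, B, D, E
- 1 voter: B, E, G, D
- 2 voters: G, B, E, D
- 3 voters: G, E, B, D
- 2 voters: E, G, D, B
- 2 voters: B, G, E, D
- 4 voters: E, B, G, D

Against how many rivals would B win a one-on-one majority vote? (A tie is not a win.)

1

B against each rival (23 voters):
B vs D: B wins 17–6.
B vs E: E, 12–11.
B–G: G 16–7.
B beats D; loses to E, G — 1 pairwise win.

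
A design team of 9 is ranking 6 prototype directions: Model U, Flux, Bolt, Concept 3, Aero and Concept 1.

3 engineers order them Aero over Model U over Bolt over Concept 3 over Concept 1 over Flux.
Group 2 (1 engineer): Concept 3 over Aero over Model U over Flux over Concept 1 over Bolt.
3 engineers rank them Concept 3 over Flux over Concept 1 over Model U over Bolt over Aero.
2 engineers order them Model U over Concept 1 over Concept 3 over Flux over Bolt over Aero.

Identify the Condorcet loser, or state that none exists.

Pairwise majorities:
Model U vs Flux: Model U is ranked higher on 3+1+2 = 6 ballots, Flux on 3. Model U wins 6–3.
Model U vs Bolt: Model U is ranked higher on 3+1+3+2 = 9 ballots, Bolt on 0. Model U wins 9–0.
Model U vs Concept 3: Model U preferred on 3+2 = 5 ballots; Model U wins 5–4.
Model U vs Aero: 3+2 = 5 for Model U, 4 for Aero — Model U by 5–4.
Model U–Concept 1: Model U 6–3.
Flux–Bolt: Flux 6–3.
Flux vs Concept 3: Concept 3, 9–0.
Flux–Aero: Flux 5–4.
Flux vs Concept 1: 4 to 5, Concept 1.
Bolt vs Concept 3: Concept 3 wins 6–3.
Bolt vs Aero: Bolt is ranked higher on 3+2 = 5 ballots, Aero on 4. Bolt wins 5–4.
Bolt vs Concept 1: Concept 1, 6–3.
Concept 3 vs Aero: Concept 3, 6–3.
Concept 3 vs Concept 1: Concept 3 is ranked higher on 3+1+3 = 7 ballots, Concept 1 on 2. Concept 3 wins 7–2.
Aero vs Concept 1: Aero is ranked higher on 3+1 = 4 ballots, Concept 1 on 5. Concept 1 wins 5–4.
Aero is beaten in every head-to-head and is the Condorcet loser.

Aero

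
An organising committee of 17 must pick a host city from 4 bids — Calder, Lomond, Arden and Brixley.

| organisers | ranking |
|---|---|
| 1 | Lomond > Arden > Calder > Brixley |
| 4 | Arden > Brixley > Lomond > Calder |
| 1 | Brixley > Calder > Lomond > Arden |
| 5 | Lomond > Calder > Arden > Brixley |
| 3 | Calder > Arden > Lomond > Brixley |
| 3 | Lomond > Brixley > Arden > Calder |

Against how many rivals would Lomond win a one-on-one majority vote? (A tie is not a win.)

Lomond against each rival (17 organisers):
Lomond vs Calder: Lomond, 13–4.
Lomond vs Arden: 1+1+5+3 = 10 for Lomond, 7 for Arden — Lomond by 10–7.
Lomond vs Brixley: 1+5+3+3 = 12 for Lomond, 5 for Brixley — Lomond by 12–5.
Lomond beats Calder, Arden, Brixley — 3 pairwise wins.

3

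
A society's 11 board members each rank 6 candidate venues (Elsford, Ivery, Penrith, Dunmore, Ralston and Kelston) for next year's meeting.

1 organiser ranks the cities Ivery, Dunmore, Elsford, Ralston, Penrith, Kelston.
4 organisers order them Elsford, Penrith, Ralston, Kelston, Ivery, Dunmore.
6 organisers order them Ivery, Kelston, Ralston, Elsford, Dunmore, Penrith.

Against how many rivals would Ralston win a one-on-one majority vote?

3

Ralston against each rival (11 organisers):
Ralston vs Elsford: Ralston, 6–5.
Ralston–Ivery: Ivery 7–4.
Ralston vs Penrith: Ralston wins 7–4.
Ralston–Dunmore: Ralston 10–1.
Ralston–Kelston: Kelston 6–5.
Ralston beats Elsford, Penrith, Dunmore; loses to Ivery, Kelston — 3 pairwise wins.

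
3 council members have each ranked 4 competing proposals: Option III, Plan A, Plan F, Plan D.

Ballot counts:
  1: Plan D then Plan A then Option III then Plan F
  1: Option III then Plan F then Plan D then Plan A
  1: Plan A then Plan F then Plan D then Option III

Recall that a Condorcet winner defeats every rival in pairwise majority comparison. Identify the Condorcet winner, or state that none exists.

none

Head-to-head results (3 council members):
Option III vs Plan A: 1 to 2, Plan A.
Option III–Plan F: Option III 2–1.
Option III vs Plan D: Option III is ranked higher on 1 ballot, Plan D on 2. Plan D wins 2–1.
Plan A vs Plan F: Plan A wins 2–1.
Plan A–Plan D: Plan D 2–1.
Plan F–Plan D: Plan F 2–1.
No option is unbeaten: Option III loses to Plan A; Plan A loses to Plan D; Plan F loses to Option III; Plan D loses to Plan F. In particular Option III → Plan F → Plan D → Option III is a majority cycle — no Condorcet winner exists.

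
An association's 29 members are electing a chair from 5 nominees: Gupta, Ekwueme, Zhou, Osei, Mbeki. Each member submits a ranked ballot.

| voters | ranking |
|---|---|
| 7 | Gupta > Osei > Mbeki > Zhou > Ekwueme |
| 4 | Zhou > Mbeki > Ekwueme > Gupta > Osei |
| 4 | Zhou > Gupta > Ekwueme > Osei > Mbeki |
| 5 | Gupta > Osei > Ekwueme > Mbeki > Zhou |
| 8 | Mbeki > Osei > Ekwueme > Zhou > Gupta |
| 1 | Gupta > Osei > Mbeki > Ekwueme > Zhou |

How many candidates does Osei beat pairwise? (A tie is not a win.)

3

Osei against each rival (29 voters):
Osei–Gupta: Gupta 21–8.
Osei vs Ekwueme: Osei is ranked higher on 7+5+8+1 = 21 ballots, Ekwueme on 8. Osei wins 21–8.
Osei vs Zhou: 7+5+8+1 = 21 for Osei, 8 for Zhou — Osei by 21–8.
Osei vs Mbeki: 7+4+5+1 = 17 for Osei, 12 for Mbeki — Osei by 17–12.
Osei beats Ekwueme, Zhou, Mbeki; loses to Gupta — 3 pairwise wins.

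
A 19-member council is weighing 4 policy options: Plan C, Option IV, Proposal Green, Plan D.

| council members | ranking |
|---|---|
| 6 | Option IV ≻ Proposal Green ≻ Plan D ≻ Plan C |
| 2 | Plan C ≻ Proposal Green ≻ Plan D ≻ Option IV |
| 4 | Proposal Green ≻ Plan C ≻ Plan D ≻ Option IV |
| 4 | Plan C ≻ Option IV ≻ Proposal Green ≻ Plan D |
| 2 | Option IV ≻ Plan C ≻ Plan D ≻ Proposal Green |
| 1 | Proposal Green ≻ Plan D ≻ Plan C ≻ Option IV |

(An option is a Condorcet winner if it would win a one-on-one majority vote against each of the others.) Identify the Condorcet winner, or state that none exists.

none

Head-to-head results (19 council members):
Plan C vs Option IV: Plan C preferred on 2+4+4+1 = 11 ballots; Plan C wins 11–8.
Plan C vs Proposal Green: Plan C is ranked higher on 2+4+2 = 8 ballots, Proposal Green on 11. Proposal Green wins 11–8.
Plan C vs Plan D: Plan C is ranked higher on 2+4+4+2 = 12 ballots, Plan D on 7. Plan C wins 12–7.
Option IV vs Proposal Green: 6+4+2 = 12 for Option IV, 7 for Proposal Green — Option IV by 12–7.
Option IV vs Plan D: 12 to 7, Option IV.
Proposal Green vs Plan D: 17 to 2, Proposal Green.
Each option drops at least one matchup (Plan C loses to Proposal Green; Option IV loses to Plan C; Proposal Green loses to Option IV; Plan D loses to Plan C); the cycle Plan C beats Option IV beats Proposal Green beats Plan C rules out a Condorcet winner.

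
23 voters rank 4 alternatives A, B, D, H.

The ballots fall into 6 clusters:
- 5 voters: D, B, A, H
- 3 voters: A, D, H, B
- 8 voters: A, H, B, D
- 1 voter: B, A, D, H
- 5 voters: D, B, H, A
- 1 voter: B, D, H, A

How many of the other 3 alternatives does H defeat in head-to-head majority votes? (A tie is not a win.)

0

H against each rival (23 voters):
H–A: A 17–6.
H–B: B 12–11.
H vs D: H preferred on 8 ballots; D wins 15–8.
H beats no one; loses to A, B, D — 0 pairwise wins.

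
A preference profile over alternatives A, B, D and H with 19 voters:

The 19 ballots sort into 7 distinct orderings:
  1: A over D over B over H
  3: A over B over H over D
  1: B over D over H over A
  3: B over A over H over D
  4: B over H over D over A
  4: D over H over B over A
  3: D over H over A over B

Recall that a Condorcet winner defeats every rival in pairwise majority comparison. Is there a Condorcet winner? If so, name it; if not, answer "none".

B

Head-to-head results (19 voters):
A vs B: 1+3+3 = 7 for A, 12 for B — B by 12–7.
A vs D: A preferred on 1+3+3 = 7 ballots; D wins 12–7.
A vs H: A is ranked higher on 1+3+3 = 7 ballots, H on 12. H wins 12–7.
B vs D: 3+1+3+4 = 11 for B, 8 for D — B by 11–8.
B vs H: B is ranked higher on 1+3+1+3+4 = 12 ballots, H on 7. B wins 12–7.
D vs H: 9 to 10, H.
B defeats every rival head-to-head and is the Condorcet winner.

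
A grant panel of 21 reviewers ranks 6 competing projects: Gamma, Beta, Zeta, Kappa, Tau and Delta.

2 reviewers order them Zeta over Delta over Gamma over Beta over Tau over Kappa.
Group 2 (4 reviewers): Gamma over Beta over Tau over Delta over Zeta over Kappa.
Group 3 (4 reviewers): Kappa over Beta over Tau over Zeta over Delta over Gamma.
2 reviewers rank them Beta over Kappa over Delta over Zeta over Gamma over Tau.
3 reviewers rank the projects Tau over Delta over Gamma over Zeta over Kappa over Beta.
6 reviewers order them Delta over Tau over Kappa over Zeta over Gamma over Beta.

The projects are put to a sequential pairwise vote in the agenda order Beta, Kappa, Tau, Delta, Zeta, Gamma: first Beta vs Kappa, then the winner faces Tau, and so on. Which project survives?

Tau

Round 1: Beta vs Kappa — 8–13, Kappa advances.
Round 2: Kappa vs Tau — 6–15, Tau advances.
Round 3: Tau vs Delta — 11–10, Tau advances.
Round 4: Tau vs Zeta — 17–4, Tau advances.
Round 5: Tau vs Gamma — 13–8, Tau advances.
Tau survives the agenda.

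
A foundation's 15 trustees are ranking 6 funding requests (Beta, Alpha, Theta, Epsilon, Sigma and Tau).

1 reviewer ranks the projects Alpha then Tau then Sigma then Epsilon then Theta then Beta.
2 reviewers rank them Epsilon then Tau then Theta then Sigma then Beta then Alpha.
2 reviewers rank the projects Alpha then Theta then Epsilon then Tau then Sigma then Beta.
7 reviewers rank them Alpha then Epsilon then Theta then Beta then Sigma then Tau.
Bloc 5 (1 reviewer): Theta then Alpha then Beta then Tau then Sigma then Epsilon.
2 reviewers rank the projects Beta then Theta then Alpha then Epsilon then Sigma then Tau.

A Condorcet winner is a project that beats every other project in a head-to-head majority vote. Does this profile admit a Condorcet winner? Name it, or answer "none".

Alpha

Pairwise majorities:
Beta vs Alpha: Alpha, 11–4.
Beta vs Theta: Theta wins 13–2.
Beta–Epsilon: Epsilon 12–3.
Beta vs Sigma: Beta, 10–5.
Beta vs Tau: Beta, 10–5.
Alpha vs Theta: Alpha wins 10–5.
Alpha–Epsilon: Alpha 13–2.
Alpha vs Sigma: Alpha, 13–2.
Alpha vs Tau: Alpha, 13–2.
Theta vs Epsilon: Epsilon wins 10–5.
Theta vs Sigma: Theta wins 14–1.
Theta vs Tau: Theta wins 12–3.
Epsilon–Sigma: Epsilon 13–2.
Epsilon vs Tau: Epsilon wins 13–2.
Sigma vs Tau: Sigma wins 9–6.
Alpha defeats every rival head-to-head and is the Condorcet winner.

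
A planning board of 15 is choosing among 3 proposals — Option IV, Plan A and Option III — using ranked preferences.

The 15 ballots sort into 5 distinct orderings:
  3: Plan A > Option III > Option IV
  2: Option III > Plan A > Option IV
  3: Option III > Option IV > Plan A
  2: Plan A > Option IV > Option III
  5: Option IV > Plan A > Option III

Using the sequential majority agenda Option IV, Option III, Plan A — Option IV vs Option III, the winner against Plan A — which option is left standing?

Round 1: Option IV vs Option III — 7–8, Option III advances.
Round 2: Option III vs Plan A — 5–10, Plan A advances.
Plan A survives the agenda.

Plan A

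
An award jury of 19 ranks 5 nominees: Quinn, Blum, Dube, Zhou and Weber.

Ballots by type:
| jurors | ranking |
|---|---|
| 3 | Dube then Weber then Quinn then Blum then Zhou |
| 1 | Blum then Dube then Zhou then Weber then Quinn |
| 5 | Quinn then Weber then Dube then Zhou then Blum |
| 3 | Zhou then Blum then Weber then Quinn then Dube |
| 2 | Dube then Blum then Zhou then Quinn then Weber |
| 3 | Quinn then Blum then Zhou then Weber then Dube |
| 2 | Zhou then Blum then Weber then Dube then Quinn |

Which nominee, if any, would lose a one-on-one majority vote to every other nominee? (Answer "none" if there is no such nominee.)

none

Pairwise majorities:
Quinn vs Blum: Quinn, 11–8.
Quinn vs Dube: Quinn, 11–8.
Quinn vs Zhou: Quinn wins 11–8.
Quinn vs Weber: Quinn wins 10–9.
Blum vs Dube: 1+3+3+2 = 9 for Blum, 10 for Dube — Dube by 10–9.
Blum–Zhou: Zhou 10–9.
Blum–Weber: Blum 11–8.
Dube–Zhou: Dube 11–8.
Dube vs Weber: 3+1+2 = 6 for Dube, 13 for Weber — Weber by 13–6.
Zhou vs Weber: 1+3+2+3+2 = 11 for Zhou, 8 for Weber — Zhou by 11–8.
Every nominee wins at least one matchup (Quinn beats Blum; Blum beats Weber; Dube beats Blum; Zhou beats Blum; Weber beats Dube), so there is no Condorcet loser.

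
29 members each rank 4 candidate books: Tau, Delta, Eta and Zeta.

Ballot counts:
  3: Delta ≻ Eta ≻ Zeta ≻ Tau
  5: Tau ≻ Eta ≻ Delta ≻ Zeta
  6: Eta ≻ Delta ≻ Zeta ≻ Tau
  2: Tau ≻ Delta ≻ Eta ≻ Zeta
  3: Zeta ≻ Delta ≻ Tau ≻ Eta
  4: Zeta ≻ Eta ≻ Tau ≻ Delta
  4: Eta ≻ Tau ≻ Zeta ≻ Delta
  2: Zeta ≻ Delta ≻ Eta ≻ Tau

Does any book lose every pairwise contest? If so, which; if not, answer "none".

none

Head-to-head results (29 members):
Tau vs Delta: 5+2+4+4 = 15 for Tau, 14 for Delta — Tau by 15–14.
Tau vs Eta: Tau preferred on 5+2+3 = 10 ballots; Eta wins 19–10.
Tau vs Zeta: Tau preferred on 5+2+4 = 11 ballots; Zeta wins 18–11.
Delta vs Eta: 3+2+3+2 = 10 for Delta, 19 for Eta — Eta by 19–10.
Delta vs Zeta: Delta is ranked higher on 3+5+6+2 = 16 ballots, Zeta on 13. Delta wins 16–13.
Eta–Zeta: Eta 20–9.
Every book wins at least one matchup (Tau beats Delta; Delta beats Zeta; Eta beats Tau; Zeta beats Tau), so there is no Condorcet loser.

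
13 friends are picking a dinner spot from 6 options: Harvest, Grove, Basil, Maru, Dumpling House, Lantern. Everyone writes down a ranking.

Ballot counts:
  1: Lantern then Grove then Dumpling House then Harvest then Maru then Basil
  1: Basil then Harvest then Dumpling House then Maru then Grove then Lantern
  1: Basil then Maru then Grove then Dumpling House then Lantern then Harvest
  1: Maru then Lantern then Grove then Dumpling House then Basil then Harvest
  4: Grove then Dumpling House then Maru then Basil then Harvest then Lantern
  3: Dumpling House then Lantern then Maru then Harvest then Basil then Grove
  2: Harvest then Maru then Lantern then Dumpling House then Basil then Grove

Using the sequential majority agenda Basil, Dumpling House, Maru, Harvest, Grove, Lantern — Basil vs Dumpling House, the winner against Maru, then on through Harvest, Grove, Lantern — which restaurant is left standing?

Round 1: Basil vs Dumpling House — 2–11, Dumpling House advances.
Round 2: Dumpling House vs Maru — 9–4, Dumpling House advances.
Round 3: Dumpling House vs Harvest — 10–3, Dumpling House advances.
Round 4: Dumpling House vs Grove — 6–7, Grove advances.
Round 5: Grove vs Lantern — 6–7, Lantern advances.
The agenda winner is Lantern.

Lantern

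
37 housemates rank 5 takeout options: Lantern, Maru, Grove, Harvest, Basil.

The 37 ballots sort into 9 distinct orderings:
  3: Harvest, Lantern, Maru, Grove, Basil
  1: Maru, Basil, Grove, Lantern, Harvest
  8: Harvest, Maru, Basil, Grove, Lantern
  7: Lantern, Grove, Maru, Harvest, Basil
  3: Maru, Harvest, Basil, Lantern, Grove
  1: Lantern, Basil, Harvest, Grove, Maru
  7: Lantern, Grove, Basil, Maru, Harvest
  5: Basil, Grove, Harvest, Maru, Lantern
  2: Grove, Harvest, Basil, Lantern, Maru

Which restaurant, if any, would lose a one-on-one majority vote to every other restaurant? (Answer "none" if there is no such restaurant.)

none

Pairwise majorities:
Lantern vs Maru: 20 to 17, Lantern.
Lantern vs Grove: Lantern is ranked higher on 3+7+3+1+7 = 21 ballots, Grove on 16. Lantern wins 21–16.
Lantern–Harvest: Harvest 21–16.
Lantern vs Basil: Basil wins 19–18.
Maru vs Grove: Maru is ranked higher on 3+1+8+3 = 15 ballots, Grove on 22. Grove wins 22–15.
Maru vs Harvest: Harvest wins 19–18.
Maru vs Basil: 3+1+8+7+3 = 22 for Maru, 15 for Basil — Maru by 22–15.
Grove vs Harvest: Grove preferred on 1+7+7+5+2 = 22 ballots; Grove wins 22–15.
Grove vs Basil: Grove wins 19–18.
Harvest vs Basil: Harvest preferred on 3+8+7+3+2 = 23 ballots; Harvest wins 23–14.
Each restaurant has at least one pairwise win (Lantern beats Maru; Maru beats Basil; Grove beats Maru; Harvest beats Lantern; Basil beats Lantern) — no Condorcet loser.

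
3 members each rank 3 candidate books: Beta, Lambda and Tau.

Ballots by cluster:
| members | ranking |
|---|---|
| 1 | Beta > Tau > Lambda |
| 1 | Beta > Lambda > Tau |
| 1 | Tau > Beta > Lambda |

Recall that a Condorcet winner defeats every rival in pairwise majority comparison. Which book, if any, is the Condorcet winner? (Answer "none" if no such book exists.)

Beta

Pairwise majorities:
Beta vs Lambda: Beta preferred on 1+1+1 = 3 ballots; Beta wins 3–0.
Beta vs Tau: 2 to 1, Beta.
Lambda vs Tau: 1 to 2, Tau.
Beta wins every pairwise contest, so Beta is the Condorcet winner.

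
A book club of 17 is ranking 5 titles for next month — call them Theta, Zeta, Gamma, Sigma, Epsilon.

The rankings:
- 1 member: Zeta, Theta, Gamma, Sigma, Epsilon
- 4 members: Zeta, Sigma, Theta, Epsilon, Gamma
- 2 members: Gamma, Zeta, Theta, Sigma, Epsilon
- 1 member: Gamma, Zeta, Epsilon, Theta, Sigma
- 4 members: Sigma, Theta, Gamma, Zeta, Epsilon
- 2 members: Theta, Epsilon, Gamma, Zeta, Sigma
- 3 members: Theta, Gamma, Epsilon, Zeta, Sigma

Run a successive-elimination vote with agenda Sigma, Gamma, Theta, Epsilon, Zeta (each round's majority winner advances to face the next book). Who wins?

Round 1: Sigma vs Gamma — 8–9, Gamma advances.
Round 2: Gamma vs Theta — 3–14, Theta advances.
Round 3: Theta vs Epsilon — 16–1, Theta advances.
Round 4: Theta vs Zeta — 9–8, Theta advances.
Theta survives the agenda.

Theta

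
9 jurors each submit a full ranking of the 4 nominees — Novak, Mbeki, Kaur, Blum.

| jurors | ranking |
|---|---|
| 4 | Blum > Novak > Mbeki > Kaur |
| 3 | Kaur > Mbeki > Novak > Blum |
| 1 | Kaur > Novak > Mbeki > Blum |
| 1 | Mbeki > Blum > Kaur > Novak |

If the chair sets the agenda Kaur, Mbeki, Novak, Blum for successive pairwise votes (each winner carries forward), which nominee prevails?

Blum

Round 1: Kaur vs Mbeki — 4–5, Mbeki advances.
Round 2: Mbeki vs Novak — 4–5, Novak advances.
Round 3: Novak vs Blum — 4–5, Blum advances.
Blum survives the agenda.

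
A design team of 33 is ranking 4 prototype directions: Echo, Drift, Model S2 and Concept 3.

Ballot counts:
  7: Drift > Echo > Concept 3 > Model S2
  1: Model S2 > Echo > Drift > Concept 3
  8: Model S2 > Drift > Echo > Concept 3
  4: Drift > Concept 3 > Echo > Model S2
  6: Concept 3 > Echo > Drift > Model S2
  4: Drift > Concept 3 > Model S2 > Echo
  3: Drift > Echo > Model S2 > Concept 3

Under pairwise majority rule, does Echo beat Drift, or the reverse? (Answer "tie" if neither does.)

Ballots ranking Echo above Drift: 1 + 6 = 7.
Ballots ranking Drift above Echo: 33 − 7 = 26.
Drift wins the head-to-head 26–7.

Drift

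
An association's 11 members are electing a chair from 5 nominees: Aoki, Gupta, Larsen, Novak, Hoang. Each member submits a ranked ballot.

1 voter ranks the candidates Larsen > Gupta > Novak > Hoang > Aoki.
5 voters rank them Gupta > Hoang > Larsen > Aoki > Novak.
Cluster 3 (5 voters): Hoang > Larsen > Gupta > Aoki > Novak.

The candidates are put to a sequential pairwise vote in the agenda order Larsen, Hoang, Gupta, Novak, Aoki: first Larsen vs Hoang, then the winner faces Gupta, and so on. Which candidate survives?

Round 1: Larsen vs Hoang — 1–10, Hoang advances.
Round 2: Hoang vs Gupta — 5–6, Gupta advances.
Round 3: Gupta vs Novak — 11–0, Gupta advances.
Round 4: Gupta vs Aoki — 11–0, Gupta advances.
The agenda winner is Gupta.

Gupta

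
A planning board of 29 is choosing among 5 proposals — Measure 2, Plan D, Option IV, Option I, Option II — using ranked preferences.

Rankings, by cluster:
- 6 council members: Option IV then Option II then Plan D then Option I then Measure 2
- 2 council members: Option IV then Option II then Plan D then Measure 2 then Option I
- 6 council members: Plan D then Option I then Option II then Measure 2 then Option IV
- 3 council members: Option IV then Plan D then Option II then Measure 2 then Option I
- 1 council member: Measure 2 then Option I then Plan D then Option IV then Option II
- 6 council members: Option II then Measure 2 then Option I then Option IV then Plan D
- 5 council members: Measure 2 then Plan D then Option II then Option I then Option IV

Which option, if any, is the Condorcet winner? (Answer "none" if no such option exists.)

none

Pairwise majorities:
Measure 2 vs Plan D: Measure 2 preferred on 1+6+5 = 12 ballots; Plan D wins 17–12.
Measure 2 vs Option IV: Measure 2 preferred on 6+1+6+5 = 18 ballots; Measure 2 wins 18–11.
Measure 2 vs Option I: 17 to 12, Measure 2.
Measure 2 vs Option II: 1+5 = 6 for Measure 2, 23 for Option II — Option II by 23–6.
Plan D vs Option IV: Plan D preferred on 6+1+5 = 12 ballots; Option IV wins 17–12.
Plan D vs Option I: 6+2+6+3+5 = 22 for Plan D, 7 for Option I — Plan D by 22–7.
Plan D vs Option II: 6+3+1+5 = 15 for Plan D, 14 for Option II — Plan D by 15–14.
Option IV vs Option I: 11 to 18, Option I.
Option IV vs Option II: 6+2+3+1 = 12 for Option IV, 17 for Option II — Option II by 17–12.
Option I vs Option II: 6+1 = 7 for Option I, 22 for Option II — Option II by 22–7.
Every option loses at least once (Measure 2 loses to Plan D; Plan D loses to Option IV; Option IV loses to Measure 2; Option I loses to Measure 2; Option II loses to Plan D). The majority relation contains the cycle Measure 2 → Option IV → Plan D → Measure 2, so there is no Condorcet winner.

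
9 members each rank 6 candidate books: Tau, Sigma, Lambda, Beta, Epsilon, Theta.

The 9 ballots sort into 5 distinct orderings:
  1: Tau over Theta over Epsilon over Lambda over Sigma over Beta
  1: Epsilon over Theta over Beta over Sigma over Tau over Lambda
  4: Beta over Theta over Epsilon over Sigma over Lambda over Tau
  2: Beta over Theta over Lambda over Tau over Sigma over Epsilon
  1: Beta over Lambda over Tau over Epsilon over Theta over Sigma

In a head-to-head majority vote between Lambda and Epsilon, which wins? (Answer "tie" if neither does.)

Ballots ranking Lambda above Epsilon: 2 + 1 = 3.
Ballots ranking Epsilon above Lambda: 9 − 3 = 6.
Epsilon wins the head-to-head 6–3.

Epsilon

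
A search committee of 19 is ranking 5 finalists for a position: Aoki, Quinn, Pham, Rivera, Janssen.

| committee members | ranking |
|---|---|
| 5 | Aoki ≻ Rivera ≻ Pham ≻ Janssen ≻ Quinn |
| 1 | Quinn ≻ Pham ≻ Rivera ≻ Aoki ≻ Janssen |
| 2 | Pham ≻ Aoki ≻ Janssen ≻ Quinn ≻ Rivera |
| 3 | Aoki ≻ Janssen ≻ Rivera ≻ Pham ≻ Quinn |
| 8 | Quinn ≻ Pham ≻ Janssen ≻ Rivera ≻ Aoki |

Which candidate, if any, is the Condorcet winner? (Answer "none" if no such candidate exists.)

Pairwise majorities:
Aoki–Quinn: Aoki 10–9.
Aoki vs Pham: Pham, 11–8.
Aoki vs Rivera: Aoki wins 10–9.
Aoki vs Janssen: Aoki, 11–8.
Quinn vs Pham: Pham wins 10–9.
Quinn–Rivera: Quinn 11–8.
Quinn vs Janssen: Janssen, 10–9.
Pham vs Rivera: Pham, 11–8.
Pham vs Janssen: Pham, 16–3.
Rivera vs Janssen: Janssen wins 13–6.
Pham wins every pairwise contest, so Pham is the Condorcet winner.

Pham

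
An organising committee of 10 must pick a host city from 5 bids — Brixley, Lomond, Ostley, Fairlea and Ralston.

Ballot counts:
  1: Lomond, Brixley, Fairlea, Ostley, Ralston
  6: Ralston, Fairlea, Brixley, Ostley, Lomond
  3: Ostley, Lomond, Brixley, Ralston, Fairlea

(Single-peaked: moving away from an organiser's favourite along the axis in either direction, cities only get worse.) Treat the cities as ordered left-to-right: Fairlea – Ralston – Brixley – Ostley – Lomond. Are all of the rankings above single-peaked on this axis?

no

Axis positions: Fairlea=1, Ralston=2, Brixley=3, Ostley=4, Lomond=5.
Type 1: ranking walks positions 5-3-1-4-2; Brixley is ranked above Ostley even though Ostley lies between Brixley and the peak Lomond on the axis — preferences dip and rise again. Not single-peaked.
Type 2 (peak Ralston at position 2): ranking walks positions 2-1-3-4-5, expanding outward from the peak — single-peaked.
Type 3 (peak Ostley at position 4): ranking walks positions 4-5-3-2-1, expanding outward from the peak — single-peaked.
Type 1 violates single-peakedness, so the profile is not single-peaked on this axis.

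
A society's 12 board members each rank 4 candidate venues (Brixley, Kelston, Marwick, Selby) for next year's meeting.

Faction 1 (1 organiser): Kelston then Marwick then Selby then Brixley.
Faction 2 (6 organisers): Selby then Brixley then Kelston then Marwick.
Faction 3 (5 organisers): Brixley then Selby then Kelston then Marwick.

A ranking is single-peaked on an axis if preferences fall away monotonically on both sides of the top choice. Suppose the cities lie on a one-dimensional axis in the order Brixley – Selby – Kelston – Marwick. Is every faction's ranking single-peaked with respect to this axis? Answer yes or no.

Axis positions: Brixley=1, Selby=2, Kelston=3, Marwick=4.
Faction 1 (peak Kelston at position 3): ranking walks positions 3-4-2-1, expanding outward from the peak — single-peaked.
Faction 2 (peak Selby at position 2): ranking walks positions 2-1-3-4, expanding outward from the peak — single-peaked.
Faction 3 (peak Brixley at position 1): ranking walks positions 1-2-3-4, expanding outward from the peak — single-peaked.
Every ranking is single-peaked on this axis.

yes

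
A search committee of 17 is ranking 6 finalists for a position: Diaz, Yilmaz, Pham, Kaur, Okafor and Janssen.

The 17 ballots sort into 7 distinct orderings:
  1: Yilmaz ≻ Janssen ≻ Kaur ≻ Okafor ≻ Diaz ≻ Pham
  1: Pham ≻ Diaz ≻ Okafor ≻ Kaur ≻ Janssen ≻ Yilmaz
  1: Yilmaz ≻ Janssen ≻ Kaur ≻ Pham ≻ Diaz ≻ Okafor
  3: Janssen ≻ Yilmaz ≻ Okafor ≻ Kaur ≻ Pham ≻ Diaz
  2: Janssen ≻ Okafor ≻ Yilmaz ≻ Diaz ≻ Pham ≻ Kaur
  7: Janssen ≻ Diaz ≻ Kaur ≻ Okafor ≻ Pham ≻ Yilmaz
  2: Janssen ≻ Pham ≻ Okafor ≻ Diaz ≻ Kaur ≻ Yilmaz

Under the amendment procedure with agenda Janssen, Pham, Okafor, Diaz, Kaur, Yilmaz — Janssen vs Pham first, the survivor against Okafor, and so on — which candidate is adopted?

Round 1: Janssen vs Pham — 16–1, Janssen advances.
Round 2: Janssen vs Okafor — 16–1, Janssen advances.
Round 3: Janssen vs Diaz — 16–1, Janssen advances.
Round 4: Janssen vs Kaur — 16–1, Janssen advances.
Round 5: Janssen vs Yilmaz — 15–2, Janssen advances.
Janssen survives the agenda.

Janssen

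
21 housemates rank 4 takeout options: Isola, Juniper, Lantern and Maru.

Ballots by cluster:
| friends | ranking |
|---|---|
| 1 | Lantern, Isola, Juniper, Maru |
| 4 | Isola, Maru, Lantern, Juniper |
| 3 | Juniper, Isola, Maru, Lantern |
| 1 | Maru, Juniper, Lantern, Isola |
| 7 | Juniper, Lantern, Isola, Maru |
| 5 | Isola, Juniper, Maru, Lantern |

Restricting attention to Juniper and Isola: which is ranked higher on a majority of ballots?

Juniper

Ballots ranking Juniper above Isola: 3 + 1 + 7 = 11.
Ballots ranking Isola above Juniper: 21 − 11 = 10.
Juniper wins the head-to-head 11–10.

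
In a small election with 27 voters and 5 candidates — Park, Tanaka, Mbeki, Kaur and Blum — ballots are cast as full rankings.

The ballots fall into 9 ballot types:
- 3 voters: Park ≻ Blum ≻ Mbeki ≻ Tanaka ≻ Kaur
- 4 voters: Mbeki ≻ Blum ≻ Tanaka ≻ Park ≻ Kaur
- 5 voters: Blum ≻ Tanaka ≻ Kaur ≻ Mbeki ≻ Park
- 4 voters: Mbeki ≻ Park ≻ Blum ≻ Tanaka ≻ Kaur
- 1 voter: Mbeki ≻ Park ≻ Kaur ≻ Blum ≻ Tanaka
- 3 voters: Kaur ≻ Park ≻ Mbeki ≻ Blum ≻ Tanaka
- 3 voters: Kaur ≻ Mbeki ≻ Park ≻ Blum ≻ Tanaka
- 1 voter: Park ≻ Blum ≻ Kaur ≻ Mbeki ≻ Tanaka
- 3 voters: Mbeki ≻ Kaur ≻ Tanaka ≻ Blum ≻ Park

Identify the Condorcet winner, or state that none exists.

Mbeki

Check each pair by majority over 27 ballots:
Park–Tanaka: Park 15–12.
Park vs Mbeki: Mbeki wins 20–7.
Park–Kaur: Kaur 14–13.
Park vs Blum: Park, 15–12.
Tanaka–Mbeki: Mbeki 22–5.
Tanaka vs Kaur: Tanaka wins 16–11.
Tanaka vs Blum: Blum wins 24–3.
Mbeki vs Kaur: Mbeki wins 15–12.
Mbeki vs Blum: Mbeki wins 18–9.
Kaur–Blum: Blum 17–10.
Only Mbeki has no losses; Mbeki is the Condorcet winner.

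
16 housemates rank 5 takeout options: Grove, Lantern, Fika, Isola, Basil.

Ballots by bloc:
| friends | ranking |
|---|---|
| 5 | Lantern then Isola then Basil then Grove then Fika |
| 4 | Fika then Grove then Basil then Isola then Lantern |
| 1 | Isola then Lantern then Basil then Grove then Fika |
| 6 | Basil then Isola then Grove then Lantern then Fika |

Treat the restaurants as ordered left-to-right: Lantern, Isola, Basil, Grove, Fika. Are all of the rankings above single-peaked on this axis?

Axis positions: Lantern=1, Isola=2, Basil=3, Grove=4, Fika=5.
Bloc 1 (peak Lantern at position 1): ranking walks positions 1-2-3-4-5, expanding outward from the peak — single-peaked.
Bloc 2 (peak Fika at position 5): ranking walks positions 5-4-3-2-1, expanding outward from the peak — single-peaked.
Bloc 3 (peak Isola at position 2): ranking walks positions 2-1-3-4-5, expanding outward from the peak — single-peaked.
Bloc 4 (peak Basil at position 3): ranking walks positions 3-2-4-1-5, expanding outward from the peak — single-peaked.
Every ranking is single-peaked on this axis.

yes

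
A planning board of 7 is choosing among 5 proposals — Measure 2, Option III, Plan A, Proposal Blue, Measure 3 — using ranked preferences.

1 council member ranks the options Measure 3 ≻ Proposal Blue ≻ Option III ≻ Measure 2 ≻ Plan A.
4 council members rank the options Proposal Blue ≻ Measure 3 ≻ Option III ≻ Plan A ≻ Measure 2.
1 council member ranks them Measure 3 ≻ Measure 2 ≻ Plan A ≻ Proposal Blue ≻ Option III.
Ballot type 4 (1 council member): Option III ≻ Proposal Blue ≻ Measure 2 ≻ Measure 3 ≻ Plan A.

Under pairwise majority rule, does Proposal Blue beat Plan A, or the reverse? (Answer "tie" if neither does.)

Ballots ranking Proposal Blue above Plan A: 1 + 4 + 1 = 6.
Ballots ranking Plan A above Proposal Blue: 7 − 6 = 1.
Proposal Blue wins the head-to-head 6–1.

Proposal Blue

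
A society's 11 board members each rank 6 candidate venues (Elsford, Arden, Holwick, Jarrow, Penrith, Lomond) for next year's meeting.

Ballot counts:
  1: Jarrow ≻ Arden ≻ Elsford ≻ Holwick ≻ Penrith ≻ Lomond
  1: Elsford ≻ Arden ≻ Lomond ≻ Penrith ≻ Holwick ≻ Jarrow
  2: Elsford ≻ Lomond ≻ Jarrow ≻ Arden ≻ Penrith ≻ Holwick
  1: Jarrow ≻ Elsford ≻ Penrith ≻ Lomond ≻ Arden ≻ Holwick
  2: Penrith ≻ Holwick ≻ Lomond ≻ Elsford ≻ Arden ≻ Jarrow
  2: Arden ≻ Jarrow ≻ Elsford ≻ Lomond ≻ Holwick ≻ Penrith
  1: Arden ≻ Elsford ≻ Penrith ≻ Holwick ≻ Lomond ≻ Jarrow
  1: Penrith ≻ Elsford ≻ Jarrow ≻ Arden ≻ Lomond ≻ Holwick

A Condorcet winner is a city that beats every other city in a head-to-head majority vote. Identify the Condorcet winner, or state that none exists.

Pairwise majorities:
Elsford vs Arden: Elsford is ranked higher on 1+2+1+2+1 = 7 ballots, Arden on 4. Elsford wins 7–4.
Elsford vs Holwick: 9 for Elsford, 2 for Holwick — Elsford by 9–2.
Elsford vs Jarrow: Elsford is ranked higher on 1+2+2+1+1 = 7 ballots, Jarrow on 4. Elsford wins 7–4.
Elsford vs Penrith: 1+1+2+1+2+1 = 8 for Elsford, 3 for Penrith — Elsford by 8–3.
Elsford vs Lomond: 9 for Elsford, 2 for Lomond — Elsford by 9–2.
Arden vs Holwick: Arden is ranked higher on 9 ballots, Holwick on 2. Arden wins 9–2.
Arden vs Jarrow: 6 to 5, Arden.
Arden vs Penrith: Arden preferred on 1+1+2+2+1 = 7 ballots; Arden wins 7–4.
Arden vs Lomond: Arden is ranked higher on 1+1+2+1+1 = 6 ballots, Lomond on 5. Arden wins 6–5.
Holwick vs Jarrow: Holwick is ranked higher on 1+2+1 = 4 ballots, Jarrow on 7. Jarrow wins 7–4.
Holwick vs Penrith: Holwick preferred on 1+2 = 3 ballots; Penrith wins 8–3.
Holwick vs Lomond: 1+2+1 = 4 for Holwick, 7 for Lomond — Lomond by 7–4.
Jarrow vs Penrith: 1+2+1+2 = 6 for Jarrow, 5 for Penrith — Jarrow by 6–5.
Jarrow vs Lomond: 5 to 6, Lomond.
Penrith vs Lomond: Penrith is ranked higher on 1+1+2+1+1 = 6 ballots, Lomond on 5. Penrith wins 6–5.
Elsford defeats every rival head-to-head and is the Condorcet winner.

Elsford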